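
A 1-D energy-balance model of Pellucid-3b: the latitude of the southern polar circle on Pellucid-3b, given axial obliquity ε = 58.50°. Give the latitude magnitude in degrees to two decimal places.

The polar circle is the lowest latitude that experiences at least one full rotation of continuous darkness at the northern-summer solstice; it lies at |ϕ| = 90° − ε = 90° − 58.50° = 31.50°.

31.50°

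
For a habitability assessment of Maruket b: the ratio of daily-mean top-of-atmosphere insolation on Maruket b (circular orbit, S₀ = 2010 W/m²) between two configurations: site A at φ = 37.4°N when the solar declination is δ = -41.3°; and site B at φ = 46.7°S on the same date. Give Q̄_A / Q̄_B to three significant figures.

— Configuration A (φ=+37.4°):
cos H₀ = −tan(+37.4°) tan(-41.300°) = 0.6717, H₀ = 0.8343 rad.
Bracket: H₀ sin φ sin δ + cos φ cos δ sin H₀ = 0.8343×0.60738×-0.66000 + 0.79441×0.75126×0.74084 = -0.334447 + 0.442140 = 0.107693.
Q̄ = (S₀/π) × [bracket] = (2010/π) × 0.107693 = 68.902 W/m².
— Configuration B (φ=-46.7°):
cos H₀ = −tan(-46.7°) tan(-41.300°) = -0.9323, H₀ = 2.7714 rad.
Bracket: H₀ sin φ sin δ + cos φ cos δ sin H₀ = 2.7714×-0.72777×-0.66000 + 0.68582×0.75126×0.36178 = 1.331182 + 0.186400 = 1.517582.
Q̄ = (S₀/π) × [bracket] = (2010/π) × 1.517582 = 970.95 W/m².
Ratio Q̄_A / Q̄_B = 68.902 / 970.95 = 0.07096.

Q̄_A / Q̄_B ≈ 0.0710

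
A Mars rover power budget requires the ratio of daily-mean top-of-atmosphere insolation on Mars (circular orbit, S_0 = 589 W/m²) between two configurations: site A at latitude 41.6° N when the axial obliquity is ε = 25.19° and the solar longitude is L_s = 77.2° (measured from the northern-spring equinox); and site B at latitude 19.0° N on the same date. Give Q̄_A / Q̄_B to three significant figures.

— Configuration A (ϕ=+41.6°):
Solar declination: sin δ = sin ε · sin L_s = sin 25.19° × sin 77.2° = 0.41504, so δ = +24.522°.
cos h₀ = −tan(+41.6°) tan(+24.522°) = -0.4050, h₀ = 1.9878 rad.
Bracket: h₀ sin ϕ sin δ + cos ϕ cos δ sin h₀ = 1.9878×0.66393×0.41504 + 0.74780×0.90980×0.91430 = 0.547753 + 0.622043 = 1.169796.
Q̄ = (S_0/π) × [bracket] = (589/π) × 1.169796 = 219.32 W/m².
— Configuration B (ϕ=+19.0°):
cos h₀ = −tan(+19.0°) tan(+24.522°) = -0.1571, h₀ = 1.7285 rad.
Bracket: h₀ sin ϕ sin δ + cos ϕ cos δ sin h₀ = 1.7285×0.32557×0.41504 + 0.94552×0.90980×0.98759 = 0.233563 + 0.849559 = 1.083122.
Q̄ = (S_0/π) × [bracket] = (589/π) × 1.083122 = 203.07 W/m².
Ratio Q̄_A / Q̄_B = 219.32 / 203.07 = 1.080.

Q̄_A / Q̄_B ≈ 1.08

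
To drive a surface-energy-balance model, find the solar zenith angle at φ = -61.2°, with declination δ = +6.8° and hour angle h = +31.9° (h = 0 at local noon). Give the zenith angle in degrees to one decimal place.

θ_z = 72.4°

cos θ_z = sin φ sin δ + cos φ cos δ cos h = -0.103758 + 0.406118 = 0.302360.
θ_z = arccos(0.302360) = 72.4°.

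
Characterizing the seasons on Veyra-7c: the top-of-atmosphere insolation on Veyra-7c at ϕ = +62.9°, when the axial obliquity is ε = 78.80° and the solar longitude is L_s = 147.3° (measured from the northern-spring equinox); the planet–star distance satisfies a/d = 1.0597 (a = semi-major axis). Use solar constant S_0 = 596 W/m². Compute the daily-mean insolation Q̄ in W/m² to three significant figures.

Solar declination: sin δ = sin ε · sin L_s = sin 78.80° × sin 147.3° = 0.52995, so δ = +32.002°.
cos h₀ = −tan(+62.9°) tan(+32.002°) = -1.2212 ≤ −1 ⇒ polar day, h₀ = π.
Bracket: h₀ sin ϕ sin δ + cos ϕ cos δ sin h₀ = 3.1416×0.89021×0.52995 + 0.45554×0.84803×0.00000 = 1.482103 + 0.000000 = 1.482103.
Inverse-square distance factor (a/d)² = 1.0597² = 1.122964.
Q̄ = (S_0/π) × 1.122964 × [bracket] = (596/π) × 1.122964 × 1.482103 = 315.7 W/m².

Q̄ ≈ 316 W/m²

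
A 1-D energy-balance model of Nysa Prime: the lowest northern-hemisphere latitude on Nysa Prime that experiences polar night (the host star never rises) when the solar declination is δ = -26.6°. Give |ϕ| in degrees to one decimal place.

|ϕ| = 63.4°

Polar night requires cos h₀ = −tan ϕ tan δ ≥ 1, i.e. tan ϕ tan δ ≤ −1.
The boundary is |tan ϕ| · |tan δ| = 1, so |ϕ| = 90° − |δ| = 90° − 26.6° = 63.4° in the northern hemisphere.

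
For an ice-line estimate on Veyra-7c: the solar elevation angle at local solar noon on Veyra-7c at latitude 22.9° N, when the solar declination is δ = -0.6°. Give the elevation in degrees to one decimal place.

66.5°

At local noon the hour angle is zero, so the zenith angle equals |φ − δ| = |+22.9° − (-0.600°)| = 23.500°.
Elevation = 90° − 23.500° = 66.5°.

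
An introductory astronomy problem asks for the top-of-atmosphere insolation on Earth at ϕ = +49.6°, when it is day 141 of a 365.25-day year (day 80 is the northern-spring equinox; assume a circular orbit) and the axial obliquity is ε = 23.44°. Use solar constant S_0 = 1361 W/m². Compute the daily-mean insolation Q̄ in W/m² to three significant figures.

Solar longitude: L_s = 360° × (141 − 80)/365.25 = 60.123°.
sin δ = sin 23.44° × sin 60.123° = 0.34492, so δ = +20.177°.
cos h₀ = −tan(+49.6°) tan(+20.177°) = -0.4318, h₀ = 2.0173 rad.
Bracket: h₀ sin ϕ sin δ + cos ϕ cos δ sin h₀ = 2.0173×0.76154×0.34492 + 0.64812×0.93863×0.90198 = 0.529885 + 0.548715 = 1.078600.
Q̄ = (S_0/π) × [bracket] = (1361/π) × 1.078600 = 467.3 W/m².

Q̄ ≈ 467 W/m²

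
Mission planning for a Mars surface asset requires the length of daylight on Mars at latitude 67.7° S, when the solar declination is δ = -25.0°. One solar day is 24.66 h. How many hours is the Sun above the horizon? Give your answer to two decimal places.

24.66 h

Sunrise equation: cos h₀ = −tan ϕ · tan δ = -1.1370 ≤ −1, so the Sun never sets (polar day) and h₀ = π.
Daylight = 2h₀/(2π) × 24.66 h = (3.1416/π) × 24.66 = 24.66 h.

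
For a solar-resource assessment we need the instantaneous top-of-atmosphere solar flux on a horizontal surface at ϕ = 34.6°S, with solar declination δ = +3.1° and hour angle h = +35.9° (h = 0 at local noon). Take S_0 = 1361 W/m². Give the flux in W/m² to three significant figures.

cos θ_z = sin ϕ sin δ + cos ϕ cos δ cos h = -0.030708 + 0.665799 = 0.635091.
Flux = S_0 · cos θ_z = 1361 × 0.635091 = 864.4 W/m².

864 W/m²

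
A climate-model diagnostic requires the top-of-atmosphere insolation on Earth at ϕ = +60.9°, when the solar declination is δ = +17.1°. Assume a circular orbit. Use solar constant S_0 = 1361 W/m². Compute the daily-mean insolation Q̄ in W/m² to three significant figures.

cos h₀ = −tan(+60.9°) tan(+17.100°) = -0.5527, h₀ = 2.1564 rad.
Bracket: h₀ sin ϕ sin δ + cos ϕ cos δ sin h₀ = 2.1564×0.87377×0.29404 + 0.48634×0.95579×0.83337 = 0.554029 + 0.387383 = 0.941412.
Q̄ = (S_0/π) × [bracket] = (1361/π) × 0.941412 = 407.8 W/m².

Q̄ ≈ 408 W/m²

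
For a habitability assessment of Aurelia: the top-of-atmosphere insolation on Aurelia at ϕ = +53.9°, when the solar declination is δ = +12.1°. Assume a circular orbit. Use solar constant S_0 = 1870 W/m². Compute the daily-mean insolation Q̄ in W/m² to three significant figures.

Q̄ ≈ 516 W/m²

cos h₀ = −tan(+53.9°) tan(+12.100°) = -0.2940, h₀ = 1.8692 rad.
Bracket: h₀ sin ϕ sin δ + cos ϕ cos δ sin h₀ = 1.8692×0.80799×0.20962 + 0.58920×0.97778×0.95581 = 0.316588 + 0.550650 = 0.867238.
Q̄ = (S_0/π) × [bracket] = (1870/π) × 0.867238 = 516.2 W/m².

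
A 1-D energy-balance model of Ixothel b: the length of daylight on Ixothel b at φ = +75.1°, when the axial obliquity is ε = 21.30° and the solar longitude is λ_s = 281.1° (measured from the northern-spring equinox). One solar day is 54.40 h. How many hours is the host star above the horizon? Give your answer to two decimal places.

Solar declination: sin δ = sin ε · sin λ_s = sin 21.30° × sin 281.1° = -0.35646, so δ = -20.883°.
cos H₀ = −tan φ · tan δ = 1.4338 ≥ 1, so the host star never rises (polar night) and H₀ = 0.
Daylight = 2H₀/(2π) × 54.40 h = (0.0000/π) × 54.40 = 0.00 h.

0.00 h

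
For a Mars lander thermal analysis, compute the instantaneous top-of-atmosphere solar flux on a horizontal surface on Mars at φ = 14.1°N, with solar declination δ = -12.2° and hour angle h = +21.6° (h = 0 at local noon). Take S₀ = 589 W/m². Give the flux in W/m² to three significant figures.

cos θ_z = sin φ sin δ + cos φ cos δ cos h = -0.051482 + 0.881399 = 0.829917.
Flux = S₀ · cos θ_z = 589 × 0.829917 = 488.8 W/m².

489 W/m²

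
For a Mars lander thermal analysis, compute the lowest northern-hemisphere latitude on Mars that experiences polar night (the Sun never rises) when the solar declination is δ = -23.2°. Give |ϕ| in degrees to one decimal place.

Polar night requires cos h₀ = −tan ϕ tan δ ≥ 1, i.e. tan ϕ tan δ ≤ −1.
The boundary is |tan ϕ| · |tan δ| = 1, so |ϕ| = 90° − |δ| = 90° − 23.2° = 66.8° in the northern hemisphere.

|ϕ| = 66.8°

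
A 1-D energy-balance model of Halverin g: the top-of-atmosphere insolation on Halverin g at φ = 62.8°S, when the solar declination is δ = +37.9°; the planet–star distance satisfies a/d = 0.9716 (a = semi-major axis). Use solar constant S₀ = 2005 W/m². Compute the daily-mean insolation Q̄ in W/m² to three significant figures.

cos H₀ = −tan(-62.8°) tan(+37.900°) = 1.5148 ≥ 1 ⇒ polar night, H₀ = 0 and Q̄ = 0.
Inverse-square distance factor (a/d)² = 0.9716² = 0.944007.

Q̄ ≈ 0.00 W/m²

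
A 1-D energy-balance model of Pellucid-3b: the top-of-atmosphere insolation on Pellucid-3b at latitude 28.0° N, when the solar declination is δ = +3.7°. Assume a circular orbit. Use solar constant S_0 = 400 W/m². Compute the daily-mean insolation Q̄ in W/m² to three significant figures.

Q̄ ≈ 118 W/m²

cos h₀ = −tan(+28.0°) tan(+3.700°) = -0.0344, h₀ = 1.6052 rad.
Bracket: h₀ sin ϕ sin δ + cos ϕ cos δ sin h₀ = 1.6052×0.46947×0.06453 + 0.88295×0.99792×0.99941 = 0.048629 + 0.880594 = 0.929223.
Q̄ = (S_0/π) × [bracket] = (400/π) × 0.929223 = 118.3 W/m².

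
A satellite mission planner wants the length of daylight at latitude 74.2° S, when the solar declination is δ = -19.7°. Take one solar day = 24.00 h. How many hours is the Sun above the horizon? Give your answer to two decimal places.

Sunrise equation: cos h₀ = −tan ϕ · tan δ = -1.2653 ≤ −1, so the Sun never sets (polar day) and h₀ = π.
Daylight = 2h₀/(2π) × 24.00 h = (3.1416/π) × 24.00 = 24.00 h.

24.00 h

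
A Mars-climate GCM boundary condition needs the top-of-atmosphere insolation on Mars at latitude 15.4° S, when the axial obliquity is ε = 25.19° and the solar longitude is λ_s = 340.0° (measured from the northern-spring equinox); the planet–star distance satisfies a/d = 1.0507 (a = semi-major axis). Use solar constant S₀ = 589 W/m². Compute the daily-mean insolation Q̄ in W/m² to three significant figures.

Solar declination: sin δ = sin ε · sin λ_s = sin 25.19° × sin 340.0° = -0.14557, so δ = -8.370°.
cos H₀ = −tan(-15.4°) tan(-8.370°) = -0.0405, H₀ = 1.6113 rad.
Bracket: H₀ sin φ sin δ + cos φ cos δ sin H₀ = 1.6113×-0.26556×-0.14557 + 0.96410×0.98935×0.99918 = 0.062289 + 0.953050 = 1.015339.
Inverse-square distance factor (a/d)² = 1.0507² = 1.103970.
Q̄ = (S₀/π) × 1.103970 × [bracket] = (589/π) × 1.103970 × 1.015339 = 210.2 W/m².

Q̄ ≈ 210 W/m²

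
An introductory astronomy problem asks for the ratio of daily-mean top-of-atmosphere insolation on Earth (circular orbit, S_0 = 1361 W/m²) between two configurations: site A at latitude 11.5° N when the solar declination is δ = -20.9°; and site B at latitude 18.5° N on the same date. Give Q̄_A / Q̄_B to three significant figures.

Q̄_A / Q̄_B ≈ 1.13

— Configuration A (ϕ=+11.5°):
cos h₀ = −tan(+11.5°) tan(-20.900°) = 0.0777, h₀ = 1.4930 rad.
Bracket: h₀ sin ϕ sin δ + cos ϕ cos δ sin h₀ = 1.4930×0.19937×-0.35674 + 0.97992×0.93420×0.99698 = -0.106187 + 0.912677 = 0.806490.
Q̄ = (S_0/π) × [bracket] = (1361/π) × 0.806490 = 349.39 W/m².
— Configuration B (ϕ=+18.5°):
cos h₀ = −tan(+18.5°) tan(-20.900°) = 0.1278, h₀ = 1.4427 rad.
Bracket: h₀ sin ϕ sin δ + cos ϕ cos δ sin h₀ = 1.4427×0.31730×-0.35674 + 0.94832×0.93420×0.99180 = -0.163304 + 0.878656 = 0.715352.
Q̄ = (S_0/π) × [bracket] = (1361/π) × 0.715352 = 309.90 W/m².
Ratio Q̄_A / Q̄_B = 349.39 / 309.90 = 1.127.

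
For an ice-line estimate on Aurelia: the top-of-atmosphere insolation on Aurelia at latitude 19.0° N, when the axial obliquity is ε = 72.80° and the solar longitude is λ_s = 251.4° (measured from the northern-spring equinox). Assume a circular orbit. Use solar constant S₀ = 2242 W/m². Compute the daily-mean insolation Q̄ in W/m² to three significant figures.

Solar declination: sin δ = sin ε · sin λ_s = sin 72.80° × sin 251.4° = -0.90538, so δ = -64.875°.
cos H₀ = −tan(+19.0°) tan(-64.875°) = 0.7342, H₀ = 0.7463 rad.
Bracket: H₀ sin φ sin δ + cos φ cos δ sin H₀ = 0.7463×0.32557×-0.90538 + 0.94552×0.42460×0.67891 = -0.219983 + 0.272560 = 0.052577.
Q̄ = (S₀/π) × [bracket] = (2242/π) × 0.052577 = 37.52 W/m².

Q̄ ≈ 37.5 W/m²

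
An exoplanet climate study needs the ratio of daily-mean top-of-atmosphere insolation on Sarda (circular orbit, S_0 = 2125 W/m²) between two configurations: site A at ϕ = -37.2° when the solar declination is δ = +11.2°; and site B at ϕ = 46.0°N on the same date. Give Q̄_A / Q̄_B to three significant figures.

Q̄_A / Q̄_B ≈ 0.662

— Configuration A (ϕ=-37.2°):
cos h₀ = −tan(-37.2°) tan(+11.200°) = 0.1503, h₀ = 1.4199 rad.
Bracket: h₀ sin ϕ sin δ + cos ϕ cos δ sin h₀ = 1.4199×-0.60460×0.19423 + 0.79653×0.98096×0.98864 = -0.166741 + 0.772488 = 0.605747.
Q̄ = (S_0/π) × [bracket] = (2125/π) × 0.605747 = 409.73 W/m².
— Configuration B (ϕ=+46.0°):
cos h₀ = −tan(+46.0°) tan(+11.200°) = -0.2050, h₀ = 1.7773 rad.
Bracket: h₀ sin ϕ sin δ + cos ϕ cos δ sin h₀ = 1.7773×0.71934×0.19423 + 0.69466×0.98096×0.97875 = 0.248320 + 0.666953 = 0.915273.
Q̄ = (S_0/π) × [bracket] = (2125/π) × 0.915273 = 619.10 W/m².
Ratio Q̄_A / Q̄_B = 409.73 / 619.10 = 0.6618.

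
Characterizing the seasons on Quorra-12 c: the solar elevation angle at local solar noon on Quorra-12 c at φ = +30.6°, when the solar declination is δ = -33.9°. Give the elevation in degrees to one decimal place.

At local noon the hour angle is zero, so the zenith angle equals |φ − δ| = |+30.6° − (-33.900°)| = 64.500°.
Elevation = 90° − 64.500° = 25.5°.

25.5°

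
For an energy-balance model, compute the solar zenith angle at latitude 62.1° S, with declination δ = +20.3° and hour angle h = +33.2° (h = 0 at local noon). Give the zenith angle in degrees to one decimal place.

cos θ_z = sin ϕ sin δ + cos ϕ cos δ cos h = -0.306610 + 0.367228 = 0.060618.
θ_z = arccos(0.060618) = 86.5°.

θ_z = 86.5°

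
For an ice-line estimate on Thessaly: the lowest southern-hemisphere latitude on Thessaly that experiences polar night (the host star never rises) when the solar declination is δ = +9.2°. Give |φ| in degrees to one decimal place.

Polar night requires cos H₀ = −tan φ tan δ ≥ 1, i.e. tan φ tan δ ≤ −1.
The boundary is |tan φ| · |tan δ| = 1, so |φ| = 90° − |δ| = 90° − 9.2° = 80.8° in the southern hemisphere.

|φ| = 80.8°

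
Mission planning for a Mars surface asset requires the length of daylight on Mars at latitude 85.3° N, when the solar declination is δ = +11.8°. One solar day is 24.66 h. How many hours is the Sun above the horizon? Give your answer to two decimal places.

Sunrise equation: cos h₀ = −tan ϕ · tan δ = -2.5410 ≤ −1, so the Sun never sets (polar day) and h₀ = π.
Daylight = 2h₀/(2π) × 24.66 h = (3.1416/π) × 24.66 = 24.66 h.

24.66 h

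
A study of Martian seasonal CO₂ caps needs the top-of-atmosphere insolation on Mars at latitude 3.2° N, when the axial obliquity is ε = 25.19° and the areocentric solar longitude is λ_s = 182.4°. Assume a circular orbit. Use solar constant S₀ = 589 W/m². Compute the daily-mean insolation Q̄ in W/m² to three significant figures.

sin δ = sin 25.19° × sin 182.4° = -0.01782, so δ = -1.021°.
cos H₀ = −tan(+3.2°) tan(-1.021°) = 0.0010, H₀ = 1.5698 rad.
Bracket: H₀ sin φ sin δ + cos φ cos δ sin H₀ = 1.5698×0.05582×-0.01782 + 0.99844×0.99984×1.00000 = -0.001561 + 0.998280 = 0.996719.
Q̄ = (S₀/π) × [bracket] = (589/π) × 0.996719 = 186.9 W/m².

Q̄ ≈ 187 W/m²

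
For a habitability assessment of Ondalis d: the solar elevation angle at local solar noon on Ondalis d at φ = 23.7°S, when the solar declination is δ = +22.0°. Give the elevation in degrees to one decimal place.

At local noon the hour angle is zero, so the zenith angle equals |φ − δ| = |-23.7° − (+22.000°)| = 45.700°.
Elevation = 90° − 45.700° = 44.3°.

44.3°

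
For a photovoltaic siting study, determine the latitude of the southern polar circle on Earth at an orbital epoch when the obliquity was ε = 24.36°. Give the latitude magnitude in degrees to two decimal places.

The polar circle is the lowest latitude that experiences at least one full rotation of continuous darkness at the northern-summer solstice; it lies at |φ| = 90° − ε = 90° − 24.36° = 65.64°.

65.64°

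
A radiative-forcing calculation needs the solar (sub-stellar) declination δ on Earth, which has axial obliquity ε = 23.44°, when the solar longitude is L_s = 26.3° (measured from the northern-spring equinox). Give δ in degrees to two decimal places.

δ = +10.15°

sin δ = sin ε · sin L_s = sin 23.44° × sin 26.3° = 0.176249.
δ = arcsin(0.176249) = +10.15°.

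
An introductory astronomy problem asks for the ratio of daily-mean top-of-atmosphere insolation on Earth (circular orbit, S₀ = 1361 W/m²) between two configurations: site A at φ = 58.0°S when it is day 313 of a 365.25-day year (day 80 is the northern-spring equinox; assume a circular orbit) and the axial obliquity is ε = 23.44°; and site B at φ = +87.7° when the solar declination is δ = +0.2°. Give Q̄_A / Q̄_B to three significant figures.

— Configuration A (φ=-58.0°):
Solar longitude: λ_s = 360° × (313 − 80)/365.25 = 229.651°.
sin δ = sin 23.44° × sin 229.651° = -0.30316, so δ = -17.648°.
cos H₀ = −tan(-58.0°) tan(-17.648°) = -0.5091, H₀ = 2.1050 rad.
Bracket: H₀ sin φ sin δ + cos φ cos δ sin H₀ = 2.1050×-0.84805×-0.30316 + 0.52992×0.95294×0.86070 = 0.541185 + 0.434638 = 0.975823.
Q̄ = (S₀/π) × [bracket] = (1361/π) × 0.975823 = 422.75 W/m².
— Configuration B (φ=+87.7°):
cos H₀ = −tan(+87.7°) tan(+0.200°) = -0.0869, H₀ = 1.6578 rad.
Bracket: H₀ sin φ sin δ + cos φ cos δ sin H₀ = 1.6578×0.99919×0.00349 + 0.04013×0.99999×0.99622 = 0.005781 + 0.039978 = 0.045759.
Q̄ = (S₀/π) × [bracket] = (1361/π) × 0.045759 = 19.824 W/m².
Ratio Q̄_A / Q̄_B = 422.75 / 19.824 = 21.33.

Q̄_A / Q̄_B ≈ 21.3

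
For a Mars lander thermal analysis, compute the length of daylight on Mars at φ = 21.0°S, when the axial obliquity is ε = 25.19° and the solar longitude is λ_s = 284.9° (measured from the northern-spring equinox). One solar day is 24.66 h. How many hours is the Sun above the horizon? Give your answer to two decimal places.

Solar declination: sin δ = sin ε · sin λ_s = sin 25.19° × sin 284.9° = -0.41131, so δ = -24.287°.
cos H₀ = −tan φ · tan δ = −tan(-21.0°) × tan(-24.287°) = -0.1732, so H₀ = 1.7449 rad = 99.97°.
Daylight = 2H₀/(2π) × 24.66 h = (1.7449/π) × 24.66 = 13.70 h.

13.70 h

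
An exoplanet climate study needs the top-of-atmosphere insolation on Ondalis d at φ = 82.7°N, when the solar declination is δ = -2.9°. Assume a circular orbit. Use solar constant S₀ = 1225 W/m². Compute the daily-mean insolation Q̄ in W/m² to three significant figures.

Q̄ ≈ 22.7 W/m²

cos H₀ = −tan(+82.7°) tan(-2.900°) = 0.3954, H₀ = 1.1642 rad.
Bracket: H₀ sin φ sin δ + cos φ cos δ sin H₀ = 1.1642×0.99189×-0.05059 + 0.12706×0.99872×0.91849 = -0.058419 + 0.116554 = 0.058135.
Q̄ = (S₀/π) × [bracket] = (1225/π) × 0.058135 = 22.67 W/m².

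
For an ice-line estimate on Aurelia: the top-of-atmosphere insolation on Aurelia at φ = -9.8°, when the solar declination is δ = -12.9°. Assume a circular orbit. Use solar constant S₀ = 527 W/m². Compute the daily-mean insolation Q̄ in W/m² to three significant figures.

cos H₀ = −tan(-9.8°) tan(-12.900°) = -0.0396, H₀ = 1.6104 rad.
Bracket: H₀ sin φ sin δ + cos φ cos δ sin H₀ = 1.6104×-0.17021×-0.22325 + 0.98541×0.97476×0.99922 = 0.061194 + 0.959789 = 1.020983.
Q̄ = (S₀/π) × [bracket] = (527/π) × 1.020983 = 171.3 W/m².

Q̄ ≈ 171 W/m²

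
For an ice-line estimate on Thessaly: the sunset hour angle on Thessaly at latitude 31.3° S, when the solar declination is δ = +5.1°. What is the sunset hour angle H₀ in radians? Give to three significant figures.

H₀ = 1.52 rad

cos H₀ = −tan φ · tan δ = −tan(-31.3°) × tan(+5.100°) = 0.0543, so H₀ = 1.5165 rad = 86.89°.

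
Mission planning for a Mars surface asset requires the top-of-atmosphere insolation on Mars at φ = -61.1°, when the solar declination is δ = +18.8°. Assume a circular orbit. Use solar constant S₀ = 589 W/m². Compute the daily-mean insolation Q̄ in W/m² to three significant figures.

cos H₀ = −tan(-61.1°) tan(+18.800°) = 0.6167, H₀ = 0.9063 rad.
Bracket: H₀ sin φ sin δ + cos φ cos δ sin H₀ = 0.9063×-0.87546×0.32227 + 0.48328×0.94665×0.78721 = -0.255698 + 0.360146 = 0.104448.
Q̄ = (S₀/π) × [bracket] = (589/π) × 0.104448 = 19.58 W/m².

Q̄ ≈ 19.6 W/m²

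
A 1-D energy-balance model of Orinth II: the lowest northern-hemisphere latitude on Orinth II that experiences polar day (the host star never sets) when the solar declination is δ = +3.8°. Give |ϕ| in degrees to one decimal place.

|ϕ| = 86.2°

Polar day requires cos h₀ = −tan ϕ tan δ ≤ −1, i.e. tan ϕ tan δ ≥ 1.
The boundary is |tan ϕ| · |tan δ| = 1, so |ϕ| = 90° − |δ| = 90° − 3.8° = 86.2° in the northern hemisphere.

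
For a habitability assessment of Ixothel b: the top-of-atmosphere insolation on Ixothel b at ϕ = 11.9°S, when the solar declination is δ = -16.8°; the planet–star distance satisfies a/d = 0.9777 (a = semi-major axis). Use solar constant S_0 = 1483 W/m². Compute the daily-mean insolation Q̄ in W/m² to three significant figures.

cos h₀ = −tan(-11.9°) tan(-16.800°) = -0.0636, h₀ = 1.6345 rad.
Bracket: h₀ sin ϕ sin δ + cos ϕ cos δ sin h₀ = 1.6345×-0.20620×-0.28903 + 0.97851×0.95732×0.99797 = 0.097413 + 0.934846 = 1.032259.
Inverse-square distance factor (a/d)² = 0.9777² = 0.955897.
Q̄ = (S_0/π) × 0.955897 × [bracket] = (1483/π) × 0.955897 × 1.032259 = 465.8 W/m².

Q̄ ≈ 466 W/m²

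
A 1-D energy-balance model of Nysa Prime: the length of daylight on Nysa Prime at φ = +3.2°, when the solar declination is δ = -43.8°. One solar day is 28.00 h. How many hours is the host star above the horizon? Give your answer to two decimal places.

13.52 h

cos H₀ = −tan φ · tan δ = −tan(+3.2°) × tan(-43.800°) = 0.0536, so H₀ = 1.5172 rad = 86.93°.
Daylight = 2H₀/(2π) × 28.00 h = (1.5172/π) × 28.00 = 13.52 h.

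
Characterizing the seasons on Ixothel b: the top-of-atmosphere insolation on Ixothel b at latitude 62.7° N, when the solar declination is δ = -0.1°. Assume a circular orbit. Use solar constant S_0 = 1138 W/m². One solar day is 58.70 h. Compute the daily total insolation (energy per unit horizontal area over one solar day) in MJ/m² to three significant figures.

34.9 MJ/m²

cos h₀ = −tan(+62.7°) tan(-0.100°) = 0.0034, h₀ = 1.5674 rad.
Bracket: h₀ sin ϕ sin δ + cos ϕ cos δ sin h₀ = 1.5674×0.88862×-0.00175 + 0.45865×1.00000×0.99999 = -0.002437 + 0.458645 = 0.456208.
Q̄ = (S_0/π) × [bracket] = (1138/π) × 0.456208 = 165.26 W/m².
Daily total = Q̄ × 58.70 h × 3600 s/h = 165.26 × 58.70 × 3600 / 10⁶ = 34.92 MJ/m².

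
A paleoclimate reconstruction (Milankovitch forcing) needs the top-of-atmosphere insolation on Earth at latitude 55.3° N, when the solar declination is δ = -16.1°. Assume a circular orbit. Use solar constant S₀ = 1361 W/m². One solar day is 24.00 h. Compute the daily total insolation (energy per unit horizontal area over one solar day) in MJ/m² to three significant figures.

8.87 MJ/m²

cos H₀ = −tan(+55.3°) tan(-16.100°) = 0.4168, H₀ = 1.1408 rad.
Bracket: H₀ sin φ sin δ + cos φ cos δ sin H₀ = 1.1408×0.82214×-0.27731 + 0.56928×0.96078×0.90898 = -0.260088 + 0.497169 = 0.237081.
Q̄ = (S₀/π) × [bracket] = (1361/π) × 0.237081 = 102.71 W/m².
Daily total = Q̄ × 24.00 h × 3600 s/h = 102.71 × 24.00 × 3600 / 10⁶ = 8.874 MJ/m².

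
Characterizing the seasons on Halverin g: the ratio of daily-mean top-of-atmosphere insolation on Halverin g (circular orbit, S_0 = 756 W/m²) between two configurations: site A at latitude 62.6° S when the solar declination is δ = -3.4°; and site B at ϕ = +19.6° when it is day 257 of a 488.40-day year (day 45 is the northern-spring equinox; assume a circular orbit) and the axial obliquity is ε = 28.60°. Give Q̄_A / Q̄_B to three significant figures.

Q̄_A / Q̄_B ≈ 0.530

— Configuration A (ϕ=-62.6°):
cos h₀ = −tan(-62.6°) tan(-3.400°) = -0.1146, h₀ = 1.6857 rad.
Bracket: h₀ sin ϕ sin δ + cos ϕ cos δ sin h₀ = 1.6857×-0.88782×-0.05931 + 0.46020×0.99824×0.99341 = 0.088763 + 0.456363 = 0.545126.
Q̄ = (S_0/π) × [bracket] = (756/π) × 0.545126 = 131.18 W/m².
— Configuration B (ϕ=+19.6°):
Solar longitude: L_s = 360° × (257 − 45)/488.40 = 156.265°.
sin δ = sin 28.60° × sin 156.265° = 0.19267, so δ = +11.109°.
cos h₀ = −tan(+19.6°) tan(+11.109°) = -0.0699, h₀ = 1.6408 rad.
Bracket: h₀ sin ϕ sin δ + cos ϕ cos δ sin h₀ = 1.6408×0.33545×0.19267 + 0.94206×0.98126×0.99755 = 0.106047 + 0.922141 = 1.028188.
Q̄ = (S_0/π) × [bracket] = (756/π) × 1.028188 = 247.43 W/m².
Ratio Q̄_A / Q̄_B = 131.18 / 247.43 = 0.5302.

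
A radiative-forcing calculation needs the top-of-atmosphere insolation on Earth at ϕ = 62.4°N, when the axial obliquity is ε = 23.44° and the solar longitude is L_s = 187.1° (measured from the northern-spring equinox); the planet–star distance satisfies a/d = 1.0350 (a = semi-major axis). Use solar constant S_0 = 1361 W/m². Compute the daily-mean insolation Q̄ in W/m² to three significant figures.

Q̄ ≈ 184 W/m²

Solar declination: sin δ = sin ε · sin L_s = sin 23.44° × sin 187.1° = -0.04917, so δ = -2.818°.
cos h₀ = −tan(+62.4°) tan(-2.818°) = 0.0942, h₀ = 1.4765 rad.
Bracket: h₀ sin ϕ sin δ + cos ϕ cos δ sin h₀ = 1.4765×0.88620×-0.04917 + 0.46330×0.99879×0.99556 = -0.064338 + 0.460685 = 0.396347.
Inverse-square distance factor (a/d)² = 1.0350² = 1.071225.
Q̄ = (S_0/π) × 1.071225 × [bracket] = (1361/π) × 1.071225 × 0.396347 = 183.9 W/m².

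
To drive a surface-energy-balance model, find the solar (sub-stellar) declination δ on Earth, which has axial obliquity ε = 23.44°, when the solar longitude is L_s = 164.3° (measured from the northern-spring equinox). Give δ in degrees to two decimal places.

δ = +6.18°

sin δ = sin ε · sin L_s = sin 23.44° × sin 164.3° = 0.107642.
δ = arcsin(0.107642) = +6.18°.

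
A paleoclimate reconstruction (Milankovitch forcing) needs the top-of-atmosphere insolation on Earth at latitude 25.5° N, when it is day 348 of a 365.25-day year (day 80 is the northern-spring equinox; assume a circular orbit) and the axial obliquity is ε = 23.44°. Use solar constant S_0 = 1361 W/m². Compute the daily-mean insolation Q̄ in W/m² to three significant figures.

Q̄ ≈ 251 W/m²

Solar longitude: L_s = 360° × (348 − 80)/365.25 = 264.148°.
sin δ = sin 23.44° × sin 264.148° = -0.39572, so δ = -23.311°.
cos h₀ = −tan(+25.5°) tan(-23.311°) = 0.2055, h₀ = 1.3638 rad.
Bracket: h₀ sin ϕ sin δ + cos ϕ cos δ sin h₀ = 1.3638×0.43051×-0.39572 + 0.90259×0.91837×0.97865 = -0.232339 + 0.811214 = 0.578875.
Q̄ = (S_0/π) × [bracket] = (1361/π) × 0.578875 = 250.8 W/m².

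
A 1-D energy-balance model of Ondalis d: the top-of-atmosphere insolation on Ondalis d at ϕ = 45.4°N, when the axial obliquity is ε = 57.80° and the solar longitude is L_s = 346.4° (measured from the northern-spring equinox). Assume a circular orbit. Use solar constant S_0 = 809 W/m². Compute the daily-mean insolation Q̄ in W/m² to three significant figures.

Solar declination: sin δ = sin ε · sin L_s = sin 57.80° × sin 346.4° = -0.19898, so δ = -11.477°.
cos h₀ = −tan(+45.4°) tan(-11.477°) = 0.2059, h₀ = 1.3634 rad.
Bracket: h₀ sin ϕ sin δ + cos ϕ cos δ sin h₀ = 1.3634×0.71203×-0.19898 + 0.70215×0.98000×0.97858 = -0.193166 + 0.673368 = 0.480202.
Q̄ = (S_0/π) × [bracket] = (809/π) × 0.480202 = 123.7 W/m².

Q̄ ≈ 124 W/m²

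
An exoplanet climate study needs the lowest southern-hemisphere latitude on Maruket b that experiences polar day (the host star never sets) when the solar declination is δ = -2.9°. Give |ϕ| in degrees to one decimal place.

Polar day requires cos h₀ = −tan ϕ tan δ ≤ −1, i.e. tan ϕ tan δ ≥ 1.
The boundary is |tan ϕ| · |tan δ| = 1, so |ϕ| = 90° − |δ| = 90° − 2.9° = 87.1° in the southern hemisphere.

|ϕ| = 87.1°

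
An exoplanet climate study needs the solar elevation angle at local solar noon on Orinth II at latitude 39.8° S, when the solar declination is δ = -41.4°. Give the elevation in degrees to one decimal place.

At local noon the hour angle is zero, so the zenith angle equals |φ − δ| = |-39.8° − (-41.400°)| = 1.600°.
Elevation = 90° − 1.600° = 88.4°.

88.4°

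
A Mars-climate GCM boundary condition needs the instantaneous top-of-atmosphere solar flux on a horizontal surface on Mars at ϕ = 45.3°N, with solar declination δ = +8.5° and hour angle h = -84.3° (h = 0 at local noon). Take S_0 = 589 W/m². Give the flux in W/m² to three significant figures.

cos θ_z = sin ϕ sin δ + cos ϕ cos δ cos h = 0.105063 + 0.069094 = 0.174157.
Flux = S_0 · cos θ_z = 589 × 0.174157 = 102.6 W/m².

103 W/m²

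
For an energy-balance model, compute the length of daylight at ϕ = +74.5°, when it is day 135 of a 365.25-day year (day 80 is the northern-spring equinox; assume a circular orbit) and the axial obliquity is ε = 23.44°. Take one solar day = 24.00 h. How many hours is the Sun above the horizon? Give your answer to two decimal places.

24.00 h

Solar longitude: L_s = 360° × (135 − 80)/365.25 = 54.209°.
sin δ = sin 23.44° × sin 54.209° = 0.32267, so δ = +18.824°.
Sunrise equation: cos h₀ = −tan ϕ · tan δ = -1.2293 ≤ −1, so the Sun never sets (polar day) and h₀ = π.
Daylight = 2h₀/(2π) × 24.00 h = (3.1416/π) × 24.00 = 24.00 h.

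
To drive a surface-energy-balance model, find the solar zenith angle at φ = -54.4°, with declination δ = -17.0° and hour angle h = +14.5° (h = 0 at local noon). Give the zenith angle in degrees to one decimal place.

cos θ_z = sin φ sin δ + cos φ cos δ cos h = 0.237728 + 0.538955 = 0.776683.
θ_z = arccos(0.776683) = 39.0°.

θ_z = 39.0°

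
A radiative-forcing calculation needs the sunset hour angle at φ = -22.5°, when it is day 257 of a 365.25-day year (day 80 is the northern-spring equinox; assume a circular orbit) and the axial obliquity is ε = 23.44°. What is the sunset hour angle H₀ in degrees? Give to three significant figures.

Solar longitude: λ_s = 360° × (257 − 80)/365.25 = 174.456°.
sin δ = sin 23.44° × sin 174.456° = 0.03843, so δ = +2.203°.
cos H₀ = −tan φ · tan δ = −tan(-22.5°) × tan(+2.203°) = 0.0159, so H₀ = 1.5549 rad = 89.09°.

H₀ = 89.1°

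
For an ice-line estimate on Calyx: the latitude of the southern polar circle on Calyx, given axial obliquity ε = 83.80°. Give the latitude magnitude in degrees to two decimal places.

The polar circle is the lowest latitude that experiences at least one full rotation of continuous darkness at the northern-summer solstice; it lies at |φ| = 90° − ε = 90° − 83.80° = 6.20°.

6.20°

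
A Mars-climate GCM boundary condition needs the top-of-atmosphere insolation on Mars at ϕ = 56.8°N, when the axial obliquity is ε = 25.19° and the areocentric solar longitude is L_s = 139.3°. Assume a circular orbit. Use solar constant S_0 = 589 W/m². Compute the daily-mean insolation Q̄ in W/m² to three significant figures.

sin δ = sin 25.19° × sin 139.3° = 0.27755, so δ = +16.114°.
cos h₀ = −tan(+56.8°) tan(+16.114°) = -0.4415, h₀ = 2.0280 rad.
Bracket: h₀ sin ϕ sin δ + cos ϕ cos δ sin h₀ = 2.0280×0.83676×0.27755 + 0.54756×0.96071×0.89727 = 0.470988 + 0.472006 = 0.942994.
Q̄ = (S_0/π) × [bracket] = (589/π) × 0.942994 = 176.8 W/m².

Q̄ ≈ 177 W/m²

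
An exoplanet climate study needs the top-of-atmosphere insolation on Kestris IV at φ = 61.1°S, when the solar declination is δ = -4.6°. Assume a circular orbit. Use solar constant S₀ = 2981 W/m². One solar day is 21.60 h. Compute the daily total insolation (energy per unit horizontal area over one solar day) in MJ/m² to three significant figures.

44.1 MJ/m²

cos H₀ = −tan(-61.1°) tan(-4.600°) = -0.1457, H₀ = 1.7171 rad.
Bracket: H₀ sin φ sin δ + cos φ cos δ sin H₀ = 1.7171×-0.87546×-0.08020 + 0.48328×0.99678×0.98932 = 0.120561 + 0.476579 = 0.597140.
Q̄ = (S₀/π) × [bracket] = (2981/π) × 0.597140 = 566.62 W/m².
Daily total = Q̄ × 21.60 h × 3600 s/h = 566.62 × 21.60 × 3600 / 10⁶ = 44.06 MJ/m².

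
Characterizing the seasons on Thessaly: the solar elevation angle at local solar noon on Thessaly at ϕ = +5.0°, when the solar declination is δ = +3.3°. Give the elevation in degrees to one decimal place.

At local noon the hour angle is zero, so the zenith angle equals |ϕ − δ| = |+5.0° − (+3.300°)| = 1.700°.
Elevation = 90° − 1.700° = 88.3°.

88.3°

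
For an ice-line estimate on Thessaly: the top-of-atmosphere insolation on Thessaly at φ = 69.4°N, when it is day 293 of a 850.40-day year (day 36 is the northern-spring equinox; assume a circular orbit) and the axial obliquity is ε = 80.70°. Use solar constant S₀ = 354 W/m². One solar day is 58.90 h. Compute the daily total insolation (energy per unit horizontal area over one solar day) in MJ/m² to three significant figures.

65.6 MJ/m²

Solar longitude: λ_s = 360° × (293 − 36)/850.40 = 108.796°.
sin δ = sin 80.70° × sin 108.796° = 0.93423, so δ = +69.104°.
cos H₀ = −tan(+69.4°) tan(+69.104°) = -6.9685 ≤ −1 ⇒ polar day, H₀ = π.
Bracket: H₀ sin φ sin δ + cos φ cos δ sin H₀ = 3.1416×0.93606×0.93423 + 0.35184×0.35667×0.00000 = 2.747315 + 0.000000 = 2.747315.
Q̄ = (S₀/π) × [bracket] = (354/π) × 2.747315 = 309.57 W/m².
Daily total = Q̄ × 58.90 h × 3600 s/h = 309.57 × 58.90 × 3600 / 10⁶ = 65.64 MJ/m².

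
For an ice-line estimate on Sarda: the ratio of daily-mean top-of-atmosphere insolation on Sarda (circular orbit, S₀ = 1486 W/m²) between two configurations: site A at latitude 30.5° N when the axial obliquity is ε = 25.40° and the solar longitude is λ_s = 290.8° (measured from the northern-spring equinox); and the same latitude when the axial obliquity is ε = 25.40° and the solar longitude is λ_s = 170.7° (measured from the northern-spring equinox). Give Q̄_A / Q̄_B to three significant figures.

Q̄_A / Q̄_B ≈ 0.542

— Configuration A (φ=+30.5°):
Solar declination: sin δ = sin ε · sin λ_s = sin 25.40° × sin 290.8° = -0.40098, so δ = -23.639°.
cos H₀ = −tan(+30.5°) tan(-23.639°) = 0.2578, H₀ = 1.3100 rad.
Bracket: H₀ sin φ sin δ + cos φ cos δ sin H₀ = 1.3100×0.50754×-0.40098 + 0.86163×0.91609×0.96619 = -0.266603 + 0.762643 = 0.496040.
Q̄ = (S₀/π) × [bracket] = (1486/π) × 0.496040 = 234.63 W/m².
— Configuration B (φ=+30.5°):
Solar declination: sin δ = sin ε · sin λ_s = sin 25.40° × sin 170.7° = 0.06932, so δ = +3.975°.
cos H₀ = −tan(+30.5°) tan(+3.975°) = -0.0409, H₀ = 1.6117 rad.
Bracket: H₀ sin φ sin δ + cos φ cos δ sin H₀ = 1.6117×0.50754×0.06932 + 0.86163×0.99759×0.99916 = 0.056704 + 0.858831 = 0.915535.
Q̄ = (S₀/π) × [bracket] = (1486/π) × 0.915535 = 433.06 W/m².
Ratio Q̄_A / Q̄_B = 234.63 / 433.06 = 0.5418.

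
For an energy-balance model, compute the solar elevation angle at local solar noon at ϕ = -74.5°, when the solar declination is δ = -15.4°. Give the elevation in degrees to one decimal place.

30.9°

At local noon the hour angle is zero, so the zenith angle equals |ϕ − δ| = |-74.5° − (-15.400°)| = 59.100°.
Elevation = 90° − 59.100° = 30.9°.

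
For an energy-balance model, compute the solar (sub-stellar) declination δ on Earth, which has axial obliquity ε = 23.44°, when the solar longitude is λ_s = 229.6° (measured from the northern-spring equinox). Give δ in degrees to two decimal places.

sin δ = sin ε · sin λ_s = sin 23.44° × sin 229.6° = -0.302931.
δ = arcsin(-0.302931) = -17.63°.

δ = -17.63°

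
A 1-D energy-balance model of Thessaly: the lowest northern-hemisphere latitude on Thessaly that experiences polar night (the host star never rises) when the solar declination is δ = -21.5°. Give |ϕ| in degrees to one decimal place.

|ϕ| = 68.5°

Polar night requires cos h₀ = −tan ϕ tan δ ≥ 1, i.e. tan ϕ tan δ ≤ −1.
The boundary is |tan ϕ| · |tan δ| = 1, so |ϕ| = 90° − |δ| = 90° − 21.5° = 68.5° in the northern hemisphere.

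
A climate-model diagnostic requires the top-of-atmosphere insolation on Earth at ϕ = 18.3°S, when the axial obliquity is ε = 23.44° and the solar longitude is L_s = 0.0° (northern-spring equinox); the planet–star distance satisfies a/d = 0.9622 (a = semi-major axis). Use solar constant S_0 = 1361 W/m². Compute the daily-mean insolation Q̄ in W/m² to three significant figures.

Q̄ ≈ 381 W/m²

Solar declination: sin δ = sin ε · sin L_s = sin 23.44° × sin 0.0° = 0.00000, so δ = +0.000°.
cos h₀ = −tan(-18.3°) tan(+0.000°) = 0.0000, h₀ = 1.5708 rad.
Bracket: h₀ sin ϕ sin δ + cos ϕ cos δ sin h₀ = 1.5708×-0.31399×0.00000 + 0.94943×1.00000×1.00000 = -0.000000 + 0.949430 = 0.949430.
Inverse-square distance factor (a/d)² = 0.9622² = 0.925829.
Q̄ = (S_0/π) × 0.925829 × [bracket] = (1361/π) × 0.925829 × 0.949430 = 380.8 W/m².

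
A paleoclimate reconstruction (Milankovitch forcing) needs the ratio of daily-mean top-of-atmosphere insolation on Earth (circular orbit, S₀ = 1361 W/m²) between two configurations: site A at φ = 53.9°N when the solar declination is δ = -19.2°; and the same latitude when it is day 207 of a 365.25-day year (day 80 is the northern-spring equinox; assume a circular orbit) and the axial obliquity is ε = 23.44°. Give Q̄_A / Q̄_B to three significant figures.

— Configuration A (φ=+53.9°):
cos H₀ = −tan(+53.9°) tan(-19.200°) = 0.4776, H₀ = 1.0729 rad.
Bracket: H₀ sin φ sin δ + cos φ cos δ sin H₀ = 1.0729×0.80799×-0.32887 + 0.58920×0.94438×0.87860 = -0.285095 + 0.488878 = 0.203783.
Q̄ = (S₀/π) × [bracket] = (1361/π) × 0.203783 = 88.283 W/m².
— Configuration B (φ=+53.9°):
Solar longitude: λ_s = 360° × (207 − 80)/365.25 = 125.175°.
sin δ = sin 23.44° × sin 125.175° = 0.32515, so δ = +18.975°.
cos H₀ = −tan(+53.9°) tan(+18.975°) = -0.4715, H₀ = 2.0618 rad.
Bracket: H₀ sin φ sin δ + cos φ cos δ sin H₀ = 2.0618×0.80799×0.32515 + 0.58920×0.94566×0.88186 = 0.541672 + 0.491357 = 1.033029.
Q̄ = (S₀/π) × [bracket] = (1361/π) × 1.033029 = 447.53 W/m².
Ratio Q̄_A / Q̄_B = 88.283 / 447.53 = 0.1973.

Q̄_A / Q̄_B ≈ 0.197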